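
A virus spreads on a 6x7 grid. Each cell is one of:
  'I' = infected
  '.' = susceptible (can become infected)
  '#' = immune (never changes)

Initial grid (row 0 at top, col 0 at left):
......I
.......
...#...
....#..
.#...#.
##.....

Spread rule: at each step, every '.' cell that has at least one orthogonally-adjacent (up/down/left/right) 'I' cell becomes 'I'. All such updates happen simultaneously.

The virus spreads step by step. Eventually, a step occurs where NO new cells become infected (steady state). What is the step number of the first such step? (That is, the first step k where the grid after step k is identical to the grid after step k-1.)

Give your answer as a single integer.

Answer: 11

Derivation:
Step 0 (initial): 1 infected
Step 1: +2 new -> 3 infected
Step 2: +3 new -> 6 infected
Step 3: +4 new -> 10 infected
Step 4: +5 new -> 15 infected
Step 5: +3 new -> 18 infected
Step 6: +4 new -> 22 infected
Step 7: +4 new -> 26 infected
Step 8: +6 new -> 32 infected
Step 9: +3 new -> 35 infected
Step 10: +1 new -> 36 infected
Step 11: +0 new -> 36 infected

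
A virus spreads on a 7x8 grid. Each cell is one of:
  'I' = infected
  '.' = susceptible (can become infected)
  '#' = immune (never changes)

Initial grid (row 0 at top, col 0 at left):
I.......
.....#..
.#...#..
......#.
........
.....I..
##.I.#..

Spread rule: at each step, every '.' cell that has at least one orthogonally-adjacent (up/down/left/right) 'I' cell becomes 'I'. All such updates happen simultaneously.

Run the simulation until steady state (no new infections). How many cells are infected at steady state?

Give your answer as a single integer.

Answer: 49

Derivation:
Step 0 (initial): 3 infected
Step 1: +8 new -> 11 infected
Step 2: +10 new -> 21 infected
Step 3: +9 new -> 30 infected
Step 4: +11 new -> 41 infected
Step 5: +3 new -> 44 infected
Step 6: +3 new -> 47 infected
Step 7: +2 new -> 49 infected
Step 8: +0 new -> 49 infected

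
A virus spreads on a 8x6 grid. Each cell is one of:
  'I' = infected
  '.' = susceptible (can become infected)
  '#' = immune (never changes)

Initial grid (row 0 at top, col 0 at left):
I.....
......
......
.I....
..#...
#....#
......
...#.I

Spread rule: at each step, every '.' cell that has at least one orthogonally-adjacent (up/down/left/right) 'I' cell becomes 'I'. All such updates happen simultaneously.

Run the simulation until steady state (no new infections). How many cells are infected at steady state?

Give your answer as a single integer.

Step 0 (initial): 3 infected
Step 1: +8 new -> 11 infected
Step 2: +8 new -> 19 infected
Step 3: +9 new -> 28 infected
Step 4: +9 new -> 37 infected
Step 5: +6 new -> 43 infected
Step 6: +1 new -> 44 infected
Step 7: +0 new -> 44 infected

Answer: 44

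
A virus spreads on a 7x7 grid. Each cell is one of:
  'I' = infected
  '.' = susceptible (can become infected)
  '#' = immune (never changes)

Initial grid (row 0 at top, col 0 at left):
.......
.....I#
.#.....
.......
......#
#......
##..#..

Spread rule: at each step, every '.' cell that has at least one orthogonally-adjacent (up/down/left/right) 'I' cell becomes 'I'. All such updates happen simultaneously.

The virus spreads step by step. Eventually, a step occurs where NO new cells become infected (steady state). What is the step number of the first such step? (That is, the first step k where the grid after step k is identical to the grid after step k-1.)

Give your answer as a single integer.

Answer: 9

Derivation:
Step 0 (initial): 1 infected
Step 1: +3 new -> 4 infected
Step 2: +6 new -> 10 infected
Step 3: +6 new -> 16 infected
Step 4: +6 new -> 22 infected
Step 5: +7 new -> 29 infected
Step 6: +6 new -> 35 infected
Step 7: +4 new -> 39 infected
Step 8: +3 new -> 42 infected
Step 9: +0 new -> 42 infected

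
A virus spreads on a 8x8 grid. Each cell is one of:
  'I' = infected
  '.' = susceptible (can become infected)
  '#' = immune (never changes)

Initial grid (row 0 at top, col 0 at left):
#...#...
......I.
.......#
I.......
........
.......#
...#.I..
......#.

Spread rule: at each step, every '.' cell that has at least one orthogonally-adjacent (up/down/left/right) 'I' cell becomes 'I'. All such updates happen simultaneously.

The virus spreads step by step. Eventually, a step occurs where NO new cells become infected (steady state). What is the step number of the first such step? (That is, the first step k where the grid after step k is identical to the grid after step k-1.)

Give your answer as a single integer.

Step 0 (initial): 3 infected
Step 1: +11 new -> 14 infected
Step 2: +15 new -> 29 infected
Step 3: +15 new -> 44 infected
Step 4: +11 new -> 55 infected
Step 5: +3 new -> 58 infected
Step 6: +0 new -> 58 infected

Answer: 6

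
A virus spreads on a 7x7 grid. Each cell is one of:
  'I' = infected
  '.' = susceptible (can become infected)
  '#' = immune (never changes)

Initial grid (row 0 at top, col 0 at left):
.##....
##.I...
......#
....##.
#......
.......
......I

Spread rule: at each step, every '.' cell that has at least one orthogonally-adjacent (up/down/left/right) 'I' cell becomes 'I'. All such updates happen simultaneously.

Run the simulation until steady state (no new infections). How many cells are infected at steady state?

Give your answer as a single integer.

Answer: 40

Derivation:
Step 0 (initial): 2 infected
Step 1: +6 new -> 8 infected
Step 2: +8 new -> 16 infected
Step 3: +10 new -> 26 infected
Step 4: +7 new -> 33 infected
Step 5: +4 new -> 37 infected
Step 6: +2 new -> 39 infected
Step 7: +1 new -> 40 infected
Step 8: +0 new -> 40 infected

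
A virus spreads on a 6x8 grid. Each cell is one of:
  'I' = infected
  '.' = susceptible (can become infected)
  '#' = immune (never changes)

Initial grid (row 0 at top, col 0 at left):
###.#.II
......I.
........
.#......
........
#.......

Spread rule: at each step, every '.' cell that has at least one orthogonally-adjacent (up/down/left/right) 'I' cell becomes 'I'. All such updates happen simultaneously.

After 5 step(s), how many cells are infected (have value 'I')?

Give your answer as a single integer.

Answer: 29

Derivation:
Step 0 (initial): 3 infected
Step 1: +4 new -> 7 infected
Step 2: +4 new -> 11 infected
Step 3: +5 new -> 16 infected
Step 4: +7 new -> 23 infected
Step 5: +6 new -> 29 infected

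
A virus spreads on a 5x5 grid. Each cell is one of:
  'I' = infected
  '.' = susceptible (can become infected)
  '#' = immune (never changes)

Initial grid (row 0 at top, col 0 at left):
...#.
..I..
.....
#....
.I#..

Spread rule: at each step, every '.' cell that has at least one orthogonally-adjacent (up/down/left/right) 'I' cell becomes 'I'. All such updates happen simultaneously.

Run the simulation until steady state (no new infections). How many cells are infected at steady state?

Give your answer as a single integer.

Step 0 (initial): 2 infected
Step 1: +6 new -> 8 infected
Step 2: +6 new -> 14 infected
Step 3: +5 new -> 19 infected
Step 4: +2 new -> 21 infected
Step 5: +1 new -> 22 infected
Step 6: +0 new -> 22 infected

Answer: 22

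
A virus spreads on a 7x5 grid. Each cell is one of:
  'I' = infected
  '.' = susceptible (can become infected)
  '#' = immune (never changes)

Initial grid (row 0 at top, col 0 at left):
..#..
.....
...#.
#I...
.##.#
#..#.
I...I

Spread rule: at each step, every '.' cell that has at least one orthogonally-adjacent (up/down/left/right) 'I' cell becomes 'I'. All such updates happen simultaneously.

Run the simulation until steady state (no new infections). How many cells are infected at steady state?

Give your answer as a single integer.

Step 0 (initial): 3 infected
Step 1: +5 new -> 8 infected
Step 2: +6 new -> 14 infected
Step 3: +6 new -> 20 infected
Step 4: +3 new -> 23 infected
Step 5: +2 new -> 25 infected
Step 6: +1 new -> 26 infected
Step 7: +0 new -> 26 infected

Answer: 26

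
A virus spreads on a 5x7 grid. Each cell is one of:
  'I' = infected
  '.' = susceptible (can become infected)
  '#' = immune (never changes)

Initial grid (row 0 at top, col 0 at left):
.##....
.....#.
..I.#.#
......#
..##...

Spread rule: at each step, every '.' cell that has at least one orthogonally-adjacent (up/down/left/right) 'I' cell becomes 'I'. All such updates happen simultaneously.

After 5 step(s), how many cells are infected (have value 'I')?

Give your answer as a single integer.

Answer: 24

Derivation:
Step 0 (initial): 1 infected
Step 1: +4 new -> 5 infected
Step 2: +5 new -> 10 infected
Step 3: +6 new -> 16 infected
Step 4: +5 new -> 21 infected
Step 5: +3 new -> 24 infected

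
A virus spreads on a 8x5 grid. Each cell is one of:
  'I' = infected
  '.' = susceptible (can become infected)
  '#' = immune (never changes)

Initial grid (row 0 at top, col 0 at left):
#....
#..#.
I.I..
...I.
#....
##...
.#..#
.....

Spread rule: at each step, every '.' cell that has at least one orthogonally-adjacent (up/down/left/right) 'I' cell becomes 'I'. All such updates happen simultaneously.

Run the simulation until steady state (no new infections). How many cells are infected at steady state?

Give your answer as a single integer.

Step 0 (initial): 3 infected
Step 1: +7 new -> 10 infected
Step 2: +7 new -> 17 infected
Step 3: +7 new -> 24 infected
Step 4: +3 new -> 27 infected
Step 5: +2 new -> 29 infected
Step 6: +1 new -> 30 infected
Step 7: +1 new -> 31 infected
Step 8: +1 new -> 32 infected
Step 9: +0 new -> 32 infected

Answer: 32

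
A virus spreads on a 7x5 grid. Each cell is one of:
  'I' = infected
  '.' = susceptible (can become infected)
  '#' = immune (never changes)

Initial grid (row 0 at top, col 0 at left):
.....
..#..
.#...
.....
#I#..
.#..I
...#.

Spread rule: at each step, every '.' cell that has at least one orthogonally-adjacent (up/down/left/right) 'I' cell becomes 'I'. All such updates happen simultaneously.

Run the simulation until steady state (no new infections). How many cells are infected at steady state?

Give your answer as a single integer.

Answer: 29

Derivation:
Step 0 (initial): 2 infected
Step 1: +4 new -> 6 infected
Step 2: +5 new -> 11 infected
Step 3: +5 new -> 16 infected
Step 4: +4 new -> 20 infected
Step 5: +5 new -> 25 infected
Step 6: +3 new -> 28 infected
Step 7: +1 new -> 29 infected
Step 8: +0 new -> 29 infected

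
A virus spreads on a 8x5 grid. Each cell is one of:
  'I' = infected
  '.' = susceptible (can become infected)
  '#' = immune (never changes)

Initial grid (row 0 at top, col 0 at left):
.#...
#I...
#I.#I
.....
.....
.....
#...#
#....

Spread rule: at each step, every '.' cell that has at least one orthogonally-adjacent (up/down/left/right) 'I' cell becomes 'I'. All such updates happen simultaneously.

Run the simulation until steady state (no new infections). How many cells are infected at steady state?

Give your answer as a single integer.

Answer: 32

Derivation:
Step 0 (initial): 3 infected
Step 1: +5 new -> 8 infected
Step 2: +8 new -> 16 infected
Step 3: +6 new -> 22 infected
Step 4: +4 new -> 26 infected
Step 5: +3 new -> 29 infected
Step 6: +2 new -> 31 infected
Step 7: +1 new -> 32 infected
Step 8: +0 new -> 32 infected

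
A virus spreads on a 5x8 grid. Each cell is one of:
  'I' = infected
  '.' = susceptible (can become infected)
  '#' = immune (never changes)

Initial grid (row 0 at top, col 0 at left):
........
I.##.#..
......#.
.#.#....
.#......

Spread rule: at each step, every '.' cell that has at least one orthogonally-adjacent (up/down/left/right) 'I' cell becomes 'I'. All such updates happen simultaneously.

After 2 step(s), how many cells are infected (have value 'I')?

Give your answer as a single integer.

Answer: 7

Derivation:
Step 0 (initial): 1 infected
Step 1: +3 new -> 4 infected
Step 2: +3 new -> 7 infected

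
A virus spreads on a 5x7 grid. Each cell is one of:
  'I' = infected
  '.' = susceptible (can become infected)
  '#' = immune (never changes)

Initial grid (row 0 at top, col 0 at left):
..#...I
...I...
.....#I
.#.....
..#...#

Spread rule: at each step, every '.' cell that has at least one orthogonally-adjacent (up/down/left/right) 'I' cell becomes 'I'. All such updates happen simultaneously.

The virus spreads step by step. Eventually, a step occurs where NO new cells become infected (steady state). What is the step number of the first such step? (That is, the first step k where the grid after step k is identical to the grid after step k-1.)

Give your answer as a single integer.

Step 0 (initial): 3 infected
Step 1: +7 new -> 10 infected
Step 2: +7 new -> 17 infected
Step 3: +7 new -> 24 infected
Step 4: +3 new -> 27 infected
Step 5: +1 new -> 28 infected
Step 6: +1 new -> 29 infected
Step 7: +1 new -> 30 infected
Step 8: +0 new -> 30 infected

Answer: 8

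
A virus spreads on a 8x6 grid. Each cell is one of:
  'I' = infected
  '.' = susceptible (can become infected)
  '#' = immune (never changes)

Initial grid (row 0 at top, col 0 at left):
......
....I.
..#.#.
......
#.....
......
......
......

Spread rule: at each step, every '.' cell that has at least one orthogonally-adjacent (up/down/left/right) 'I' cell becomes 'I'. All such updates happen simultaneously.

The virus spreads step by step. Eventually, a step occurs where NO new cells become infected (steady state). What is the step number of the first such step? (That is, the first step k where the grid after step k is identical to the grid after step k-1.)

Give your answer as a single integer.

Answer: 11

Derivation:
Step 0 (initial): 1 infected
Step 1: +3 new -> 4 infected
Step 2: +5 new -> 9 infected
Step 3: +4 new -> 13 infected
Step 4: +7 new -> 20 infected
Step 5: +7 new -> 27 infected
Step 6: +6 new -> 33 infected
Step 7: +5 new -> 38 infected
Step 8: +4 new -> 42 infected
Step 9: +2 new -> 44 infected
Step 10: +1 new -> 45 infected
Step 11: +0 new -> 45 infected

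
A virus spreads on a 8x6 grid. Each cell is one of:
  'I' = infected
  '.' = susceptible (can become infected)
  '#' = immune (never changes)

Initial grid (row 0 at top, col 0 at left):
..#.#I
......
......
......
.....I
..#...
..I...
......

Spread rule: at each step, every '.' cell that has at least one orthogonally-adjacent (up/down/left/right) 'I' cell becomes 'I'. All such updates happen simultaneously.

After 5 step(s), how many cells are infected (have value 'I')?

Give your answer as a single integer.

Answer: 41

Derivation:
Step 0 (initial): 3 infected
Step 1: +7 new -> 10 infected
Step 2: +12 new -> 22 infected
Step 3: +9 new -> 31 infected
Step 4: +6 new -> 37 infected
Step 5: +4 new -> 41 infected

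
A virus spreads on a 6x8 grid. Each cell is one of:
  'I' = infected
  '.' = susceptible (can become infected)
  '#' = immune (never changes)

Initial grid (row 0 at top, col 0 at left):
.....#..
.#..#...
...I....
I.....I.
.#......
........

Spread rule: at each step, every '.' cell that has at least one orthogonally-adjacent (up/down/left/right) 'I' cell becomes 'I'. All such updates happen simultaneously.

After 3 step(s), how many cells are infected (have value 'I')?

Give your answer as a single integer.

Answer: 40

Derivation:
Step 0 (initial): 3 infected
Step 1: +11 new -> 14 infected
Step 2: +14 new -> 28 infected
Step 3: +12 new -> 40 infected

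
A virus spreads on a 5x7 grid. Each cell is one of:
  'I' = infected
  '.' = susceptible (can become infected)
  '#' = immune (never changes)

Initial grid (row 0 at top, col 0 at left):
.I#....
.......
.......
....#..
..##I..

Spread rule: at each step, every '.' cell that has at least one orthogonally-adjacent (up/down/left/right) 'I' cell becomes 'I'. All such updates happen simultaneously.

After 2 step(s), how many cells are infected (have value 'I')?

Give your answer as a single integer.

Step 0 (initial): 2 infected
Step 1: +3 new -> 5 infected
Step 2: +5 new -> 10 infected

Answer: 10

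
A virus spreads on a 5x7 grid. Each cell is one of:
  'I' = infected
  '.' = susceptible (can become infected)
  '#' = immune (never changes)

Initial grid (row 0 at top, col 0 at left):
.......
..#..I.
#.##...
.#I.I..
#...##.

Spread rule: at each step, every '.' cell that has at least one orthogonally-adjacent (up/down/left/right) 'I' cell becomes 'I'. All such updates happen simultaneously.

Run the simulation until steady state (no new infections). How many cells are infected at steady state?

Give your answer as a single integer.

Step 0 (initial): 3 infected
Step 1: +8 new -> 11 infected
Step 2: +7 new -> 18 infected
Step 3: +2 new -> 20 infected
Step 4: +1 new -> 21 infected
Step 5: +1 new -> 22 infected
Step 6: +2 new -> 24 infected
Step 7: +2 new -> 26 infected
Step 8: +0 new -> 26 infected

Answer: 26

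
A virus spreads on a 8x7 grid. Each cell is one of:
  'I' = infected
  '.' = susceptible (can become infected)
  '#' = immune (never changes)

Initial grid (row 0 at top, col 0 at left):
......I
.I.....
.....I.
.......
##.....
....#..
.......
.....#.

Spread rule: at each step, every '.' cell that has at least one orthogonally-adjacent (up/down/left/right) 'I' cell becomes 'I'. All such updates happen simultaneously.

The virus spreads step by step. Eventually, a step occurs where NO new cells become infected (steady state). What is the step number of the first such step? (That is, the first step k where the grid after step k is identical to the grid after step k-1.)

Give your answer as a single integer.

Step 0 (initial): 3 infected
Step 1: +10 new -> 13 infected
Step 2: +12 new -> 25 infected
Step 3: +7 new -> 32 infected
Step 4: +4 new -> 36 infected
Step 5: +4 new -> 40 infected
Step 6: +5 new -> 45 infected
Step 7: +4 new -> 49 infected
Step 8: +2 new -> 51 infected
Step 9: +1 new -> 52 infected
Step 10: +0 new -> 52 infected

Answer: 10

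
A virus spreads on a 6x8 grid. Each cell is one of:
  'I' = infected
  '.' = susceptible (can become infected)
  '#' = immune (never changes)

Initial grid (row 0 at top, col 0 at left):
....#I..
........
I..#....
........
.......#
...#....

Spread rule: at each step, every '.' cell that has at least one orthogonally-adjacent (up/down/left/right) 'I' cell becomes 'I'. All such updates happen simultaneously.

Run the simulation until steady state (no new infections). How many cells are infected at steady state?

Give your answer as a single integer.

Answer: 44

Derivation:
Step 0 (initial): 2 infected
Step 1: +5 new -> 7 infected
Step 2: +9 new -> 16 infected
Step 3: +10 new -> 26 infected
Step 4: +9 new -> 35 infected
Step 5: +6 new -> 41 infected
Step 6: +2 new -> 43 infected
Step 7: +1 new -> 44 infected
Step 8: +0 new -> 44 infected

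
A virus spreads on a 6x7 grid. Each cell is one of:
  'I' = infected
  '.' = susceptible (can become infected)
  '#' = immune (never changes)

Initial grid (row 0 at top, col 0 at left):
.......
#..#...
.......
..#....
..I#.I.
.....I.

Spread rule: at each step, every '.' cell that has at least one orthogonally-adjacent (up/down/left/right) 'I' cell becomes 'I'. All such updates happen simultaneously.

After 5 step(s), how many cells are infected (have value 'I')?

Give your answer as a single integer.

Step 0 (initial): 3 infected
Step 1: +7 new -> 10 infected
Step 2: +7 new -> 17 infected
Step 3: +7 new -> 24 infected
Step 4: +7 new -> 31 infected
Step 5: +4 new -> 35 infected

Answer: 35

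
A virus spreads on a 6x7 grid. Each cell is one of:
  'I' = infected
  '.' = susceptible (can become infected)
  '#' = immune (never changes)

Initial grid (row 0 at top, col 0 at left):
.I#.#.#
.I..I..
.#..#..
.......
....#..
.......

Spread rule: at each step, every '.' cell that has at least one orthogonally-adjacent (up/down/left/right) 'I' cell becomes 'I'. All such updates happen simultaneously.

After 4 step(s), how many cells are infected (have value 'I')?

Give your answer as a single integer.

Answer: 27

Derivation:
Step 0 (initial): 3 infected
Step 1: +5 new -> 8 infected
Step 2: +7 new -> 15 infected
Step 3: +5 new -> 20 infected
Step 4: +7 new -> 27 infected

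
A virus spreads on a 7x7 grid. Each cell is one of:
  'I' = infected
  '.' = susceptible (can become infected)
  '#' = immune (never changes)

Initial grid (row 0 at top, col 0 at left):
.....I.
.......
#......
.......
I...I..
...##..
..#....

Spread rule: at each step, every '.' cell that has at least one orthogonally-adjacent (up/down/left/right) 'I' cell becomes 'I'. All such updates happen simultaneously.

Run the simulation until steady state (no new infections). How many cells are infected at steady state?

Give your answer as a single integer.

Step 0 (initial): 3 infected
Step 1: +9 new -> 12 infected
Step 2: +13 new -> 25 infected
Step 3: +11 new -> 36 infected
Step 4: +6 new -> 42 infected
Step 5: +3 new -> 45 infected
Step 6: +0 new -> 45 infected

Answer: 45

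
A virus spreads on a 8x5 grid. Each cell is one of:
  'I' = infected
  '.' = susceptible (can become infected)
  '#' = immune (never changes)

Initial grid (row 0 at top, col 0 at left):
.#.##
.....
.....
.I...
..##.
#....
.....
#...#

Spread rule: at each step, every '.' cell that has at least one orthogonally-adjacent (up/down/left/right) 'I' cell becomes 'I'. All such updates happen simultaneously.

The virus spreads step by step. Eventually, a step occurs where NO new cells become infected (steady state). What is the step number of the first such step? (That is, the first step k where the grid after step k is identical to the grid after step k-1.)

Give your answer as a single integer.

Answer: 7

Derivation:
Step 0 (initial): 1 infected
Step 1: +4 new -> 5 infected
Step 2: +6 new -> 11 infected
Step 3: +6 new -> 17 infected
Step 4: +9 new -> 26 infected
Step 5: +4 new -> 30 infected
Step 6: +2 new -> 32 infected
Step 7: +0 new -> 32 infected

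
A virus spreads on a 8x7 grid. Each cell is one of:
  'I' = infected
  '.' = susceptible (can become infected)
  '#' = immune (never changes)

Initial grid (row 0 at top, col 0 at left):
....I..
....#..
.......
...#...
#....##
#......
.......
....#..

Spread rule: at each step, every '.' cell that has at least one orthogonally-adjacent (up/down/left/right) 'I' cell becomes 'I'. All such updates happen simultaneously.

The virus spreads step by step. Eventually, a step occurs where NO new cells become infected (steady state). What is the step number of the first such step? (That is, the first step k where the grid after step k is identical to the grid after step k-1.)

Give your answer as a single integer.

Answer: 12

Derivation:
Step 0 (initial): 1 infected
Step 1: +2 new -> 3 infected
Step 2: +4 new -> 7 infected
Step 3: +5 new -> 12 infected
Step 4: +6 new -> 18 infected
Step 5: +5 new -> 23 infected
Step 6: +4 new -> 27 infected
Step 7: +5 new -> 32 infected
Step 8: +5 new -> 37 infected
Step 9: +5 new -> 42 infected
Step 10: +5 new -> 47 infected
Step 11: +2 new -> 49 infected
Step 12: +0 new -> 49 infected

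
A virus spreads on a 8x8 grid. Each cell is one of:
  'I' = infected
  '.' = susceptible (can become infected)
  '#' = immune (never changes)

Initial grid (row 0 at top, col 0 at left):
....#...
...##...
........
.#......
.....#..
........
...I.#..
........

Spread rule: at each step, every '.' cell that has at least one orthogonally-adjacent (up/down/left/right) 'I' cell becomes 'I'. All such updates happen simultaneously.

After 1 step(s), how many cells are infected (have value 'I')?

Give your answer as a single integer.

Answer: 5

Derivation:
Step 0 (initial): 1 infected
Step 1: +4 new -> 5 infected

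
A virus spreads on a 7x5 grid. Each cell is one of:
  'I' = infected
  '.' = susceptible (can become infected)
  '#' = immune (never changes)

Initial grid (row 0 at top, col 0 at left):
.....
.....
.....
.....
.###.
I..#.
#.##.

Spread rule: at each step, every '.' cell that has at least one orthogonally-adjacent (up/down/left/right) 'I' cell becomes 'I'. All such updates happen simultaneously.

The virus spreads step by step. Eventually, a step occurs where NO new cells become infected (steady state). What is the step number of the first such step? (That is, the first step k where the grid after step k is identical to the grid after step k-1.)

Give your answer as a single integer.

Answer: 10

Derivation:
Step 0 (initial): 1 infected
Step 1: +2 new -> 3 infected
Step 2: +3 new -> 6 infected
Step 3: +2 new -> 8 infected
Step 4: +3 new -> 11 infected
Step 5: +4 new -> 15 infected
Step 6: +4 new -> 19 infected
Step 7: +4 new -> 23 infected
Step 8: +3 new -> 26 infected
Step 9: +2 new -> 28 infected
Step 10: +0 new -> 28 infected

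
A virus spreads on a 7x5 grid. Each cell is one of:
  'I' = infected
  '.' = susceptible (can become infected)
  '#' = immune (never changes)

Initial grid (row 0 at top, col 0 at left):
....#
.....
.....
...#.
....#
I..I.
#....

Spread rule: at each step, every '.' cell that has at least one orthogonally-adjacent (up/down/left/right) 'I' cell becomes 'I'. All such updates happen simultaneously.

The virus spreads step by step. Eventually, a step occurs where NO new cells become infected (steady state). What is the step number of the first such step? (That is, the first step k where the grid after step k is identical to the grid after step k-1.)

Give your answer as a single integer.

Step 0 (initial): 2 infected
Step 1: +6 new -> 8 infected
Step 2: +6 new -> 14 infected
Step 3: +3 new -> 17 infected
Step 4: +3 new -> 20 infected
Step 5: +4 new -> 24 infected
Step 6: +4 new -> 28 infected
Step 7: +3 new -> 31 infected
Step 8: +0 new -> 31 infected

Answer: 8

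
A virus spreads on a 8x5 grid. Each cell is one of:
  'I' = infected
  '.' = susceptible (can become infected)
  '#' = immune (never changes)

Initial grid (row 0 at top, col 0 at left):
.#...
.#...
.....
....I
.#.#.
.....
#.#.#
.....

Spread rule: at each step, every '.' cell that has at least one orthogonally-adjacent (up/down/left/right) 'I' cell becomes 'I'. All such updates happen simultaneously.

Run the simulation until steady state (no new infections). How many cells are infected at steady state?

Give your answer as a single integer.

Answer: 33

Derivation:
Step 0 (initial): 1 infected
Step 1: +3 new -> 4 infected
Step 2: +4 new -> 8 infected
Step 3: +6 new -> 14 infected
Step 4: +6 new -> 20 infected
Step 5: +5 new -> 25 infected
Step 6: +5 new -> 30 infected
Step 7: +2 new -> 32 infected
Step 8: +1 new -> 33 infected
Step 9: +0 new -> 33 infected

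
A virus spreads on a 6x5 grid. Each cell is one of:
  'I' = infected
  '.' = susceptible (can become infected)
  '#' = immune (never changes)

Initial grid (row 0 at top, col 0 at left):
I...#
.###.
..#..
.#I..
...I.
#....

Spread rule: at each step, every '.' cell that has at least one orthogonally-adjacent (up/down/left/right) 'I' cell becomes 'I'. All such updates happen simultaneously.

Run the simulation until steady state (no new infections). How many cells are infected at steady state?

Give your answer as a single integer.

Step 0 (initial): 3 infected
Step 1: +6 new -> 9 infected
Step 2: +7 new -> 16 infected
Step 3: +6 new -> 22 infected
Step 4: +1 new -> 23 infected
Step 5: +0 new -> 23 infected

Answer: 23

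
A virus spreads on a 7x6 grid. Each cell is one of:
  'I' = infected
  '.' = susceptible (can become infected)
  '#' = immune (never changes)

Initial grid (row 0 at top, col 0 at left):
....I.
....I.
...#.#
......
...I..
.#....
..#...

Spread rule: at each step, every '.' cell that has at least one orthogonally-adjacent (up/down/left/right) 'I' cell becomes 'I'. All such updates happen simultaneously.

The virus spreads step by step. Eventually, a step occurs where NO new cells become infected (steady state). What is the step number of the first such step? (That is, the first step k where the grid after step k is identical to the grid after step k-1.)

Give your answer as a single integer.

Step 0 (initial): 3 infected
Step 1: +9 new -> 12 infected
Step 2: +9 new -> 21 infected
Step 3: +8 new -> 29 infected
Step 4: +6 new -> 35 infected
Step 5: +2 new -> 37 infected
Step 6: +1 new -> 38 infected
Step 7: +0 new -> 38 infected

Answer: 7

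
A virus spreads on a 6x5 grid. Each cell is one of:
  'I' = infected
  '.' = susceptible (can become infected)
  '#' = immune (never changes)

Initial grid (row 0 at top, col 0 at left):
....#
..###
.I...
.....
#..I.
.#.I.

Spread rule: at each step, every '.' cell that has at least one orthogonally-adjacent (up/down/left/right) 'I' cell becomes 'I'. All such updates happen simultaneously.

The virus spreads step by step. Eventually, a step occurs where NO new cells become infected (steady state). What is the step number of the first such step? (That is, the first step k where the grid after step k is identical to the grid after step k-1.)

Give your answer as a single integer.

Answer: 5

Derivation:
Step 0 (initial): 3 infected
Step 1: +9 new -> 12 infected
Step 2: +7 new -> 19 infected
Step 3: +3 new -> 22 infected
Step 4: +1 new -> 23 infected
Step 5: +0 new -> 23 infected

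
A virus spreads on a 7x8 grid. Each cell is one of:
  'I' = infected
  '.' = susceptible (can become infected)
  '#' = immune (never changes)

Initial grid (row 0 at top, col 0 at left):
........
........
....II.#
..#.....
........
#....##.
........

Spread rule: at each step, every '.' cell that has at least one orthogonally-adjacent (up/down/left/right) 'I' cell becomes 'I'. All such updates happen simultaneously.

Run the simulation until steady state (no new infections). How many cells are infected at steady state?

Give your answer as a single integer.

Step 0 (initial): 2 infected
Step 1: +6 new -> 8 infected
Step 2: +9 new -> 17 infected
Step 3: +9 new -> 26 infected
Step 4: +9 new -> 35 infected
Step 5: +8 new -> 43 infected
Step 6: +6 new -> 49 infected
Step 7: +1 new -> 50 infected
Step 8: +1 new -> 51 infected
Step 9: +0 new -> 51 infected

Answer: 51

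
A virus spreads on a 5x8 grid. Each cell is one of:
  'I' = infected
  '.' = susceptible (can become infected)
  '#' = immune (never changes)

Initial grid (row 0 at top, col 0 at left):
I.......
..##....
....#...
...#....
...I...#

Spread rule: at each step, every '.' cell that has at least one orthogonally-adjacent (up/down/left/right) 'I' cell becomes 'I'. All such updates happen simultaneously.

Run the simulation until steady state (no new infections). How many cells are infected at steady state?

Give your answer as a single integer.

Answer: 35

Derivation:
Step 0 (initial): 2 infected
Step 1: +4 new -> 6 infected
Step 2: +7 new -> 13 infected
Step 3: +8 new -> 21 infected
Step 4: +4 new -> 25 infected
Step 5: +5 new -> 30 infected
Step 6: +3 new -> 33 infected
Step 7: +2 new -> 35 infected
Step 8: +0 new -> 35 infected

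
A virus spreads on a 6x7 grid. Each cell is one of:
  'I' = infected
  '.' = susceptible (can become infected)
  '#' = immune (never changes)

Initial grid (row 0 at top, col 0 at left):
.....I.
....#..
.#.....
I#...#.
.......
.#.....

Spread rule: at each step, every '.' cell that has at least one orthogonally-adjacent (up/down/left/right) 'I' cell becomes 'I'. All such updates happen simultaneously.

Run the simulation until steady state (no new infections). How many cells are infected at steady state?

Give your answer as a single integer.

Step 0 (initial): 2 infected
Step 1: +5 new -> 7 infected
Step 2: +6 new -> 13 infected
Step 3: +7 new -> 20 infected
Step 4: +8 new -> 28 infected
Step 5: +5 new -> 33 infected
Step 6: +3 new -> 36 infected
Step 7: +1 new -> 37 infected
Step 8: +0 new -> 37 infected

Answer: 37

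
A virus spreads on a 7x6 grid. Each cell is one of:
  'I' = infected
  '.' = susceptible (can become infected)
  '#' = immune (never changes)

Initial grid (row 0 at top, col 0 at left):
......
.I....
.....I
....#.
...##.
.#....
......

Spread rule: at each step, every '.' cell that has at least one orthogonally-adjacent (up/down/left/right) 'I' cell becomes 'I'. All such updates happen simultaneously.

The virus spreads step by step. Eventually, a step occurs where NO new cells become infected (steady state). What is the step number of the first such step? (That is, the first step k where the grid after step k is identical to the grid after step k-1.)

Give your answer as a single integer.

Answer: 8

Derivation:
Step 0 (initial): 2 infected
Step 1: +7 new -> 9 infected
Step 2: +10 new -> 19 infected
Step 3: +7 new -> 26 infected
Step 4: +4 new -> 30 infected
Step 5: +4 new -> 34 infected
Step 6: +3 new -> 37 infected
Step 7: +1 new -> 38 infected
Step 8: +0 new -> 38 infected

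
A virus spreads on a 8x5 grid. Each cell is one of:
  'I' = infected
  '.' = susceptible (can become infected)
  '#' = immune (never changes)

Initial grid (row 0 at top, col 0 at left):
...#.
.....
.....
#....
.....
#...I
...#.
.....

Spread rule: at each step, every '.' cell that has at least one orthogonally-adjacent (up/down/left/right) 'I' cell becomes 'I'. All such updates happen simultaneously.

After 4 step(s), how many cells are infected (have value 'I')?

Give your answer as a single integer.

Answer: 20

Derivation:
Step 0 (initial): 1 infected
Step 1: +3 new -> 4 infected
Step 2: +4 new -> 8 infected
Step 3: +6 new -> 14 infected
Step 4: +6 new -> 20 infected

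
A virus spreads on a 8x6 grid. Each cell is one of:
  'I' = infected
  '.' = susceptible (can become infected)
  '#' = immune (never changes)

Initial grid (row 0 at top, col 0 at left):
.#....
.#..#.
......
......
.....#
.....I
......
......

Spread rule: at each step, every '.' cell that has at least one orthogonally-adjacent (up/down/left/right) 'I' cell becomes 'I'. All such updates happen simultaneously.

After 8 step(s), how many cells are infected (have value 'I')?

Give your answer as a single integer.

Step 0 (initial): 1 infected
Step 1: +2 new -> 3 infected
Step 2: +4 new -> 7 infected
Step 3: +5 new -> 12 infected
Step 4: +7 new -> 19 infected
Step 5: +7 new -> 26 infected
Step 6: +7 new -> 33 infected
Step 7: +6 new -> 39 infected
Step 8: +3 new -> 42 infected

Answer: 42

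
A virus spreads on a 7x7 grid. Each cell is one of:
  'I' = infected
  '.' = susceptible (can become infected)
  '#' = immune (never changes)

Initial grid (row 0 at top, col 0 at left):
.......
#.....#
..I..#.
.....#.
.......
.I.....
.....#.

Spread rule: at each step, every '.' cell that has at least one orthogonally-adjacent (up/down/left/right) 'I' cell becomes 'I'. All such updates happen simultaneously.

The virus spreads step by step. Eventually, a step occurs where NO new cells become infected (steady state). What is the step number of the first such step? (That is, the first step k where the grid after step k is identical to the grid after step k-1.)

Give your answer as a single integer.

Step 0 (initial): 2 infected
Step 1: +8 new -> 10 infected
Step 2: +12 new -> 22 infected
Step 3: +8 new -> 30 infected
Step 4: +6 new -> 36 infected
Step 5: +3 new -> 39 infected
Step 6: +3 new -> 42 infected
Step 7: +1 new -> 43 infected
Step 8: +1 new -> 44 infected
Step 9: +0 new -> 44 infected

Answer: 9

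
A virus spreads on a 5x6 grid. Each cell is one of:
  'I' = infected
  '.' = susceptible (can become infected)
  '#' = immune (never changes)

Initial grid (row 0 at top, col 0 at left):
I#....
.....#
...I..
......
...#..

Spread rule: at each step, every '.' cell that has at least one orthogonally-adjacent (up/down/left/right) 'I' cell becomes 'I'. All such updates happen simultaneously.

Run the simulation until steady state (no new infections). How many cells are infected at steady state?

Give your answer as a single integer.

Answer: 27

Derivation:
Step 0 (initial): 2 infected
Step 1: +5 new -> 7 infected
Step 2: +9 new -> 16 infected
Step 3: +7 new -> 23 infected
Step 4: +4 new -> 27 infected
Step 5: +0 new -> 27 infected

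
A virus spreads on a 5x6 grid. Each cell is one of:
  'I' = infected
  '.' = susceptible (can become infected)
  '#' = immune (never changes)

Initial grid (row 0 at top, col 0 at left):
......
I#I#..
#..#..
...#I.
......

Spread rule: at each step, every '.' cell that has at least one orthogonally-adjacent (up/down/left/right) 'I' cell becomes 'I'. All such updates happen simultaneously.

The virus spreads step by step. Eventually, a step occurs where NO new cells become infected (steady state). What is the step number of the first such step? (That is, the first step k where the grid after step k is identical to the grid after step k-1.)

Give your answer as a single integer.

Answer: 6

Derivation:
Step 0 (initial): 3 infected
Step 1: +6 new -> 9 infected
Step 2: +8 new -> 17 infected
Step 3: +4 new -> 21 infected
Step 4: +3 new -> 24 infected
Step 5: +1 new -> 25 infected
Step 6: +0 new -> 25 infected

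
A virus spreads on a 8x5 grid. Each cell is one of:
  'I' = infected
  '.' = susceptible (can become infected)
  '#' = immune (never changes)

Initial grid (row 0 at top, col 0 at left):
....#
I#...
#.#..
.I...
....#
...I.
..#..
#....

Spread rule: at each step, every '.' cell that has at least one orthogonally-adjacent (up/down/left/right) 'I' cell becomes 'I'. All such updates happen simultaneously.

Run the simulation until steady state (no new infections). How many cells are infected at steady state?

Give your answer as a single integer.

Answer: 33

Derivation:
Step 0 (initial): 3 infected
Step 1: +9 new -> 12 infected
Step 2: +7 new -> 19 infected
Step 3: +7 new -> 26 infected
Step 4: +6 new -> 32 infected
Step 5: +1 new -> 33 infected
Step 6: +0 new -> 33 infected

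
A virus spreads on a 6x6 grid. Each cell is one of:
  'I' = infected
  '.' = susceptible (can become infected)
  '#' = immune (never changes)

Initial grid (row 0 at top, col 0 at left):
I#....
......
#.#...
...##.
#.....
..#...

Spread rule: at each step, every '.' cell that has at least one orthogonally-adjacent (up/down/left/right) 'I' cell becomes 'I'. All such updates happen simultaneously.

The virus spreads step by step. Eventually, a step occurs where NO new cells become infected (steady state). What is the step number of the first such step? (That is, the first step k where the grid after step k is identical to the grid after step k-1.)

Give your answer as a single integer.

Step 0 (initial): 1 infected
Step 1: +1 new -> 2 infected
Step 2: +1 new -> 3 infected
Step 3: +2 new -> 5 infected
Step 4: +3 new -> 8 infected
Step 5: +6 new -> 14 infected
Step 6: +5 new -> 19 infected
Step 7: +4 new -> 23 infected
Step 8: +3 new -> 26 infected
Step 9: +2 new -> 28 infected
Step 10: +1 new -> 29 infected
Step 11: +0 new -> 29 infected

Answer: 11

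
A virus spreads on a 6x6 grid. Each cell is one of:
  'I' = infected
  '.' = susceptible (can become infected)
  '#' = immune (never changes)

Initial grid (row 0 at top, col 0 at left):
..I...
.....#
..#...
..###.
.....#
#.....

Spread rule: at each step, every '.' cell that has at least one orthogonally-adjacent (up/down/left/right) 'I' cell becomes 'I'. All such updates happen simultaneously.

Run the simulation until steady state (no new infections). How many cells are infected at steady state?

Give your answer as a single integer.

Step 0 (initial): 1 infected
Step 1: +3 new -> 4 infected
Step 2: +4 new -> 8 infected
Step 3: +5 new -> 13 infected
Step 4: +3 new -> 16 infected
Step 5: +3 new -> 19 infected
Step 6: +4 new -> 23 infected
Step 7: +2 new -> 25 infected
Step 8: +2 new -> 27 infected
Step 9: +1 new -> 28 infected
Step 10: +1 new -> 29 infected
Step 11: +0 new -> 29 infected

Answer: 29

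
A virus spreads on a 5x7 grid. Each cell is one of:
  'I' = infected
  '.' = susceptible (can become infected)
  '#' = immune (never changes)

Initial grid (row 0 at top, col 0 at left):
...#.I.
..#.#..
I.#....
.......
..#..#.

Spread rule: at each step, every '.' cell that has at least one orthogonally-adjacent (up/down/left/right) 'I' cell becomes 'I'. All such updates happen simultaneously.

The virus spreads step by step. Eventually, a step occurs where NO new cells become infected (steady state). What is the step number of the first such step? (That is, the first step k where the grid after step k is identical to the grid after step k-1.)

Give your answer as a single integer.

Answer: 6

Derivation:
Step 0 (initial): 2 infected
Step 1: +6 new -> 8 infected
Step 2: +6 new -> 14 infected
Step 3: +6 new -> 20 infected
Step 4: +5 new -> 25 infected
Step 5: +4 new -> 29 infected
Step 6: +0 new -> 29 infected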